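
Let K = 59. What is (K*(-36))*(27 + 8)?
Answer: -74340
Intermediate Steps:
(K*(-36))*(27 + 8) = (59*(-36))*(27 + 8) = -2124*35 = -74340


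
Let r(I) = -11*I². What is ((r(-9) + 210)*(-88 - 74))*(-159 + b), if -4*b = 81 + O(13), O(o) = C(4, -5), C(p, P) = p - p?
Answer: -39550437/2 ≈ -1.9775e+7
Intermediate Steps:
C(p, P) = 0
O(o) = 0
b = -81/4 (b = -(81 + 0)/4 = -¼*81 = -81/4 ≈ -20.250)
((r(-9) + 210)*(-88 - 74))*(-159 + b) = ((-11*(-9)² + 210)*(-88 - 74))*(-159 - 81/4) = ((-11*81 + 210)*(-162))*(-717/4) = ((-891 + 210)*(-162))*(-717/4) = -681*(-162)*(-717/4) = 110322*(-717/4) = -39550437/2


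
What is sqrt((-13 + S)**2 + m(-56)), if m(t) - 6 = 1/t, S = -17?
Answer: sqrt(710290)/28 ≈ 30.100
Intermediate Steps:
m(t) = 6 + 1/t
sqrt((-13 + S)**2 + m(-56)) = sqrt((-13 - 17)**2 + (6 + 1/(-56))) = sqrt((-30)**2 + (6 - 1/56)) = sqrt(900 + 335/56) = sqrt(50735/56) = sqrt(710290)/28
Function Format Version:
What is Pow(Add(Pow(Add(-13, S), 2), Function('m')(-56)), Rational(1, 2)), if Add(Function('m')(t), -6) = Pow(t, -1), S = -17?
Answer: Mul(Rational(1, 28), Pow(710290, Rational(1, 2))) ≈ 30.100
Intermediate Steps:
Function('m')(t) = Add(6, Pow(t, -1))
Pow(Add(Pow(Add(-13, S), 2), Function('m')(-56)), Rational(1, 2)) = Pow(Add(Pow(Add(-13, -17), 2), Add(6, Pow(-56, -1))), Rational(1, 2)) = Pow(Add(Pow(-30, 2), Add(6, Rational(-1, 56))), Rational(1, 2)) = Pow(Add(900, Rational(335, 56)), Rational(1, 2)) = Pow(Rational(50735, 56), Rational(1, 2)) = Mul(Rational(1, 28), Pow(710290, Rational(1, 2)))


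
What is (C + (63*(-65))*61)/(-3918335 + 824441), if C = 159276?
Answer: 30173/1031298 ≈ 0.029257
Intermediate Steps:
(C + (63*(-65))*61)/(-3918335 + 824441) = (159276 + (63*(-65))*61)/(-3918335 + 824441) = (159276 - 4095*61)/(-3093894) = (159276 - 249795)*(-1/3093894) = -90519*(-1/3093894) = 30173/1031298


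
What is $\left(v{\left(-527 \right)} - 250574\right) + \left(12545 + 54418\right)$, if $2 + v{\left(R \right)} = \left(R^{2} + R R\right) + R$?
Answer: $371318$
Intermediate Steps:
$v{\left(R \right)} = -2 + R + 2 R^{2}$ ($v{\left(R \right)} = -2 + \left(\left(R^{2} + R R\right) + R\right) = -2 + \left(\left(R^{2} + R^{2}\right) + R\right) = -2 + \left(2 R^{2} + R\right) = -2 + \left(R + 2 R^{2}\right) = -2 + R + 2 R^{2}$)
$\left(v{\left(-527 \right)} - 250574\right) + \left(12545 + 54418\right) = \left(\left(-2 - 527 + 2 \left(-527\right)^{2}\right) - 250574\right) + \left(12545 + 54418\right) = \left(\left(-2 - 527 + 2 \cdot 277729\right) - 250574\right) + 66963 = \left(\left(-2 - 527 + 555458\right) - 250574\right) + 66963 = \left(554929 - 250574\right) + 66963 = 304355 + 66963 = 371318$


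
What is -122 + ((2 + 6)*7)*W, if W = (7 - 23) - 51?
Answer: -3874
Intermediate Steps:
W = -67 (W = -16 - 51 = -67)
-122 + ((2 + 6)*7)*W = -122 + ((2 + 6)*7)*(-67) = -122 + (8*7)*(-67) = -122 + 56*(-67) = -122 - 3752 = -3874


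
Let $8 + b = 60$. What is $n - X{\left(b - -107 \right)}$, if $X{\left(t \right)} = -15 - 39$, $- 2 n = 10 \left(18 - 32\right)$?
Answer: $124$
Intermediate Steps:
$b = 52$ ($b = -8 + 60 = 52$)
$n = 70$ ($n = - \frac{10 \left(18 - 32\right)}{2} = - \frac{10 \left(-14\right)}{2} = \left(- \frac{1}{2}\right) \left(-140\right) = 70$)
$X{\left(t \right)} = -54$
$n - X{\left(b - -107 \right)} = 70 - -54 = 70 + 54 = 124$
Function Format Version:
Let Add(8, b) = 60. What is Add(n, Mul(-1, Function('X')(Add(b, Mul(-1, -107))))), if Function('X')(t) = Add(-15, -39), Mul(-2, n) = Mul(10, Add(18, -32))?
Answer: 124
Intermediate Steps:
b = 52 (b = Add(-8, 60) = 52)
n = 70 (n = Mul(Rational(-1, 2), Mul(10, Add(18, -32))) = Mul(Rational(-1, 2), Mul(10, -14)) = Mul(Rational(-1, 2), -140) = 70)
Function('X')(t) = -54
Add(n, Mul(-1, Function('X')(Add(b, Mul(-1, -107))))) = Add(70, Mul(-1, -54)) = Add(70, 54) = 124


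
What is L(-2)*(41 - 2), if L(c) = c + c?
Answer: -156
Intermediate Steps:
L(c) = 2*c
L(-2)*(41 - 2) = (2*(-2))*(41 - 2) = -4*39 = -156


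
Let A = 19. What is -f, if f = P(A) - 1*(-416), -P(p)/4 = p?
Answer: -340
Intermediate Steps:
P(p) = -4*p
f = 340 (f = -4*19 - 1*(-416) = -76 + 416 = 340)
-f = -1*340 = -340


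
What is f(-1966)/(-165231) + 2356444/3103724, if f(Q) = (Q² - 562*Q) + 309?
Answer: -3759314677726/128207855061 ≈ -29.322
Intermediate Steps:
f(Q) = 309 + Q² - 562*Q
f(-1966)/(-165231) + 2356444/3103724 = (309 + (-1966)² - 562*(-1966))/(-165231) + 2356444/3103724 = (309 + 3865156 + 1104892)*(-1/165231) + 2356444*(1/3103724) = 4970357*(-1/165231) + 589111/775931 = -4970357/165231 + 589111/775931 = -3759314677726/128207855061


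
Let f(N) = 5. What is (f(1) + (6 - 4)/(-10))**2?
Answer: 576/25 ≈ 23.040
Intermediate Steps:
(f(1) + (6 - 4)/(-10))**2 = (5 + (6 - 4)/(-10))**2 = (5 + 2*(-1/10))**2 = (5 - 1/5)**2 = (24/5)**2 = 576/25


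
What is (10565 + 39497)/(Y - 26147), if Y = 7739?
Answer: -25031/9204 ≈ -2.7196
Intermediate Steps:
(10565 + 39497)/(Y - 26147) = (10565 + 39497)/(7739 - 26147) = 50062/(-18408) = 50062*(-1/18408) = -25031/9204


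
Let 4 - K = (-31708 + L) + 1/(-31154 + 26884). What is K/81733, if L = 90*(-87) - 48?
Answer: 169049301/348999910 ≈ 0.48438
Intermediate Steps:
L = -7878 (L = -7830 - 48 = -7878)
K = 169049301/4270 (K = 4 - ((-31708 - 7878) + 1/(-31154 + 26884)) = 4 - (-39586 + 1/(-4270)) = 4 - (-39586 - 1/4270) = 4 - 1*(-169032221/4270) = 4 + 169032221/4270 = 169049301/4270 ≈ 39590.)
K/81733 = (169049301/4270)/81733 = (169049301/4270)*(1/81733) = 169049301/348999910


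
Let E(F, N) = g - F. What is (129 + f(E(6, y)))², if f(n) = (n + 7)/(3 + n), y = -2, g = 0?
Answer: 148996/9 ≈ 16555.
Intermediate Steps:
E(F, N) = -F (E(F, N) = 0 - F = -F)
f(n) = (7 + n)/(3 + n)
(129 + f(E(6, y)))² = (129 + (7 - 1*6)/(3 - 1*6))² = (129 + (7 - 6)/(3 - 6))² = (129 + 1/(-3))² = (129 - ⅓*1)² = (129 - ⅓)² = (386/3)² = 148996/9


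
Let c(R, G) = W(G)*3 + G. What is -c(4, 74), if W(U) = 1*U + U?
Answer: -518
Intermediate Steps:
W(U) = 2*U (W(U) = U + U = 2*U)
c(R, G) = 7*G (c(R, G) = (2*G)*3 + G = 6*G + G = 7*G)
-c(4, 74) = -7*74 = -1*518 = -518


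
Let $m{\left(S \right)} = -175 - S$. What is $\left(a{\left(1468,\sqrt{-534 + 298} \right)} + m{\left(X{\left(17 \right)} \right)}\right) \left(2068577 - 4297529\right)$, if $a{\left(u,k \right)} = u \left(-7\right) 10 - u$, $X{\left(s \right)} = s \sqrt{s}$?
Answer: $232709275656 + 37892184 \sqrt{17} \approx 2.3287 \cdot 10^{11}$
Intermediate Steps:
$X{\left(s \right)} = s^{\frac{3}{2}}$
$a{\left(u,k \right)} = - 71 u$ ($a{\left(u,k \right)} = - 7 u 10 - u = - 70 u - u = - 71 u$)
$\left(a{\left(1468,\sqrt{-534 + 298} \right)} + m{\left(X{\left(17 \right)} \right)}\right) \left(2068577 - 4297529\right) = \left(\left(-71\right) 1468 - \left(175 + 17^{\frac{3}{2}}\right)\right) \left(2068577 - 4297529\right) = \left(-104228 - \left(175 + 17 \sqrt{17}\right)\right) \left(-2228952\right) = \left(-104403 - 17 \sqrt{17}\right) \left(-2228952\right) = 232709275656 + 37892184 \sqrt{17}$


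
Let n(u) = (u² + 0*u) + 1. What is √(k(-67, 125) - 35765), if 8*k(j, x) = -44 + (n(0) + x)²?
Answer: 3*I*√3754 ≈ 183.81*I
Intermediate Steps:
n(u) = 1 + u² (n(u) = (u² + 0) + 1 = u² + 1 = 1 + u²)
k(j, x) = -11/2 + (1 + x)²/8 (k(j, x) = (-44 + ((1 + 0²) + x)²)/8 = (-44 + ((1 + 0) + x)²)/8 = (-44 + (1 + x)²)/8 = -11/2 + (1 + x)²/8)
√(k(-67, 125) - 35765) = √((-11/2 + (1 + 125)²/8) - 35765) = √((-11/2 + (⅛)*126²) - 35765) = √((-11/2 + (⅛)*15876) - 35765) = √((-11/2 + 3969/2) - 35765) = √(1979 - 35765) = √(-33786) = 3*I*√3754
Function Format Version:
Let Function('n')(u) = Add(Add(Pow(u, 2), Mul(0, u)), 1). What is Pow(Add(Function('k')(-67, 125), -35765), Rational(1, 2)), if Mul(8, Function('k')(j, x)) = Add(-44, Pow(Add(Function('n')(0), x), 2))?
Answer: Mul(3, I, Pow(3754, Rational(1, 2))) ≈ Mul(183.81, I)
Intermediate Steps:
Function('n')(u) = Add(1, Pow(u, 2)) (Function('n')(u) = Add(Add(Pow(u, 2), 0), 1) = Add(Pow(u, 2), 1) = Add(1, Pow(u, 2)))
Function('k')(j, x) = Add(Rational(-11, 2), Mul(Rational(1, 8), Pow(Add(1, x), 2))) (Function('k')(j, x) = Mul(Rational(1, 8), Add(-44, Pow(Add(Add(1, Pow(0, 2)), x), 2))) = Mul(Rational(1, 8), Add(-44, Pow(Add(Add(1, 0), x), 2))) = Mul(Rational(1, 8), Add(-44, Pow(Add(1, x), 2))) = Add(Rational(-11, 2), Mul(Rational(1, 8), Pow(Add(1, x), 2))))
Pow(Add(Function('k')(-67, 125), -35765), Rational(1, 2)) = Pow(Add(Add(Rational(-11, 2), Mul(Rational(1, 8), Pow(Add(1, 125), 2))), -35765), Rational(1, 2)) = Pow(Add(Add(Rational(-11, 2), Mul(Rational(1, 8), Pow(126, 2))), -35765), Rational(1, 2)) = Pow(Add(Add(Rational(-11, 2), Mul(Rational(1, 8), 15876)), -35765), Rational(1, 2)) = Pow(Add(Add(Rational(-11, 2), Rational(3969, 2)), -35765), Rational(1, 2)) = Pow(Add(1979, -35765), Rational(1, 2)) = Pow(-33786, Rational(1, 2)) = Mul(3, I, Pow(3754, Rational(1, 2)))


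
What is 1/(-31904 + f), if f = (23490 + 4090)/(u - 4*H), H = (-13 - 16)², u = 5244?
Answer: -94/2997597 ≈ -3.1358e-5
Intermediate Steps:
H = 841 (H = (-29)² = 841)
f = 1379/94 (f = (23490 + 4090)/(5244 - 4*841) = 27580/(5244 - 3364) = 27580/1880 = 27580*(1/1880) = 1379/94 ≈ 14.670)
1/(-31904 + f) = 1/(-31904 + 1379/94) = 1/(-2997597/94) = -94/2997597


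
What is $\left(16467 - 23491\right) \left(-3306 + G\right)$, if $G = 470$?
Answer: $19920064$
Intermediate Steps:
$\left(16467 - 23491\right) \left(-3306 + G\right) = \left(16467 - 23491\right) \left(-3306 + 470\right) = \left(-7024\right) \left(-2836\right) = 19920064$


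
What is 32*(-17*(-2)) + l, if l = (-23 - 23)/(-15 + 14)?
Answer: 1134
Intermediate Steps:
l = 46 (l = -46/(-1) = -46*(-1) = 46)
32*(-17*(-2)) + l = 32*(-17*(-2)) + 46 = 32*34 + 46 = 1088 + 46 = 1134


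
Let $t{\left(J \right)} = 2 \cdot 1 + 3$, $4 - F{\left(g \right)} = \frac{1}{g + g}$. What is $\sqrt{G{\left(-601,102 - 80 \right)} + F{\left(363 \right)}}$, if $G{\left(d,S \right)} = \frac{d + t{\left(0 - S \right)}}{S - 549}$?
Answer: $\frac{\sqrt{6205668474}}{34782} \approx 2.2649$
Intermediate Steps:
$F{\left(g \right)} = 4 - \frac{1}{2 g}$ ($F{\left(g \right)} = 4 - \frac{1}{g + g} = 4 - \frac{1}{2 g}$)
$t{\left(J \right)} = 5$ ($t{\left(J \right)} = 2 + 3 = 5$)
$G{\left(d,S \right)} = \frac{5 + d}{-549 + S}$ ($G{\left(d,S \right)} = \frac{d + 5}{S - 549} = \frac{5 + d}{-549 + S}$)
$\sqrt{G{\left(-601,102 - 80 \right)} + F{\left(363 \right)}} = \sqrt{\frac{5 - 601}{-549 + \left(102 - 80\right)} + \left(4 - \frac{1}{2 \cdot 363}\right)} = \sqrt{\frac{1}{-549 + \left(102 - 80\right)} \left(-596\right) + \left(4 - \frac{1}{726}\right)} = \sqrt{\frac{1}{-549 + 22} \left(-596\right) + \left(4 - \frac{1}{726}\right)} = \sqrt{\frac{1}{-527} \left(-596\right) + \frac{2903}{726}} = \sqrt{\left(- \frac{1}{527}\right) \left(-596\right) + \frac{2903}{726}} = \sqrt{\frac{596}{527} + \frac{2903}{726}} = \sqrt{\frac{1962577}{382602}} = \frac{\sqrt{6205668474}}{34782}$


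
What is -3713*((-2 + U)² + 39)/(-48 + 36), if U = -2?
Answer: 204215/12 ≈ 17018.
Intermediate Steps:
-3713*((-2 + U)² + 39)/(-48 + 36) = -3713*((-2 - 2)² + 39)/(-48 + 36) = -3713*((-4)² + 39)/(-12) = -3713*(16 + 39)*(-1)/12 = -204215*(-1)/12 = -3713*(-55/12) = 204215/12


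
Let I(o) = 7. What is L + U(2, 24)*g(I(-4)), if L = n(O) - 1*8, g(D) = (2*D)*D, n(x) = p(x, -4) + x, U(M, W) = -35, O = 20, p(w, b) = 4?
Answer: -3414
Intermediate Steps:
n(x) = 4 + x
g(D) = 2*D**2
L = 16 (L = (4 + 20) - 1*8 = 24 - 8 = 16)
L + U(2, 24)*g(I(-4)) = 16 - 70*7**2 = 16 - 70*49 = 16 - 35*98 = 16 - 3430 = -3414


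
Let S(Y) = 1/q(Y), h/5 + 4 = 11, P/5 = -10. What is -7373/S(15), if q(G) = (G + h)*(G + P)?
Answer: 12902750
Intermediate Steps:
P = -50 (P = 5*(-10) = -50)
h = 35 (h = -20 + 5*11 = -20 + 55 = 35)
q(G) = (-50 + G)*(35 + G) (q(G) = (G + 35)*(G - 50) = (35 + G)*(-50 + G) = (-50 + G)*(35 + G))
S(Y) = 1/(-1750 + Y**2 - 15*Y)
-7373/S(15) = -7373/(1/(-1750 + 15**2 - 15*15)) = -7373/(1/(-1750 + 225 - 225)) = -7373/(1/(-1750)) = -7373/(-1/1750) = -7373*(-1750) = 12902750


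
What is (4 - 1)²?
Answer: 9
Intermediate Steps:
(4 - 1)² = 3² = 9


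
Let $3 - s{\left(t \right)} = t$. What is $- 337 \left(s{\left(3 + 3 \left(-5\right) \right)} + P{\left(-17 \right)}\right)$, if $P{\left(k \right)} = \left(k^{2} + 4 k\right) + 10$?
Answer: $-82902$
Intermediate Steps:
$s{\left(t \right)} = 3 - t$
$P{\left(k \right)} = 10 + k^{2} + 4 k$
$- 337 \left(s{\left(3 + 3 \left(-5\right) \right)} + P{\left(-17 \right)}\right) = - 337 \left(\left(3 - \left(3 + 3 \left(-5\right)\right)\right) + \left(10 + \left(-17\right)^{2} + 4 \left(-17\right)\right)\right) = - 337 \left(\left(3 - \left(3 - 15\right)\right) + \left(10 + 289 - 68\right)\right) = - 337 \left(\left(3 - -12\right) + 231\right) = - 337 \left(\left(3 + 12\right) + 231\right) = - 337 \left(15 + 231\right) = - 337 \cdot 246 = \left(-1\right) 82902 = -82902$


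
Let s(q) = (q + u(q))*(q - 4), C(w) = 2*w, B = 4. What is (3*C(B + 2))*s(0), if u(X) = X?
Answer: 0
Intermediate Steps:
s(q) = 2*q*(-4 + q) (s(q) = (q + q)*(q - 4) = (2*q)*(-4 + q) = 2*q*(-4 + q))
(3*C(B + 2))*s(0) = (3*(2*(4 + 2)))*(2*0*(-4 + 0)) = (3*(2*6))*(2*0*(-4)) = (3*12)*0 = 36*0 = 0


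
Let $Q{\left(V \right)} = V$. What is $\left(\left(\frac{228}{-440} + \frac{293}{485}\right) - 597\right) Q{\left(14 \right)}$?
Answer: $- \frac{44583511}{5335} \approx -8356.8$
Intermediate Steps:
$\left(\left(\frac{228}{-440} + \frac{293}{485}\right) - 597\right) Q{\left(14 \right)} = \left(\left(\frac{228}{-440} + \frac{293}{485}\right) - 597\right) 14 = \left(\left(228 \left(- \frac{1}{440}\right) + 293 \cdot \frac{1}{485}\right) - 597\right) 14 = \left(\left(- \frac{57}{110} + \frac{293}{485}\right) - 597\right) 14 = \left(\frac{917}{10670} - 597\right) 14 = \left(- \frac{6369073}{10670}\right) 14 = - \frac{44583511}{5335}$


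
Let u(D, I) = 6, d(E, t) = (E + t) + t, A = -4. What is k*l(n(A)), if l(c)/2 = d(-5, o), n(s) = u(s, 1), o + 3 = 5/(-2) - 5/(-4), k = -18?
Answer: 486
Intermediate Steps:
o = -17/4 (o = -3 + (5/(-2) - 5/(-4)) = -3 + (5*(-1/2) - 5*(-1/4)) = -3 + (-5/2 + 5/4) = -3 - 5/4 = -17/4 ≈ -4.2500)
d(E, t) = E + 2*t
n(s) = 6
l(c) = -27 (l(c) = 2*(-5 + 2*(-17/4)) = 2*(-5 - 17/2) = 2*(-27/2) = -27)
k*l(n(A)) = -18*(-27) = 486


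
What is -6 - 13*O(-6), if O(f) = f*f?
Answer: -474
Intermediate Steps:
O(f) = f²
-6 - 13*O(-6) = -6 - 13*(-6)² = -6 - 13*36 = -6 - 468 = -474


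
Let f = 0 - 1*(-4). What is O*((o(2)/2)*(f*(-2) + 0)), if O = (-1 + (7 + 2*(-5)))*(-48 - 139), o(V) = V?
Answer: -5984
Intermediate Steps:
f = 4 (f = 0 + 4 = 4)
O = 748 (O = (-1 + (7 - 10))*(-187) = (-1 - 3)*(-187) = -4*(-187) = 748)
O*((o(2)/2)*(f*(-2) + 0)) = 748*((2/2)*(4*(-2) + 0)) = 748*((2*(½))*(-8 + 0)) = 748*(1*(-8)) = 748*(-8) = -5984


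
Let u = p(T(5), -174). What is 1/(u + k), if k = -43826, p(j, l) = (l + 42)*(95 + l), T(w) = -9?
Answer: -1/33398 ≈ -2.9942e-5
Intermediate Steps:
p(j, l) = (42 + l)*(95 + l)
u = 10428 (u = 3990 + (-174)² + 137*(-174) = 3990 + 30276 - 23838 = 10428)
1/(u + k) = 1/(10428 - 43826) = 1/(-33398) = -1/33398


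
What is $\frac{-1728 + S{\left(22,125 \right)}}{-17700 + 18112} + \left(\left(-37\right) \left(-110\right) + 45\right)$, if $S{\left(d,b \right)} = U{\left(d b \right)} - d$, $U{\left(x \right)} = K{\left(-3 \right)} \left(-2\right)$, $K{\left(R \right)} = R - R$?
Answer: $\frac{846815}{206} \approx 4110.8$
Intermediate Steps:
$K{\left(R \right)} = 0$
$U{\left(x \right)} = 0$ ($U{\left(x \right)} = 0 \left(-2\right) = 0$)
$S{\left(d,b \right)} = - d$ ($S{\left(d,b \right)} = 0 - d = - d$)
$\frac{-1728 + S{\left(22,125 \right)}}{-17700 + 18112} + \left(\left(-37\right) \left(-110\right) + 45\right) = \frac{-1728 - 22}{-17700 + 18112} + \left(\left(-37\right) \left(-110\right) + 45\right) = \frac{-1728 - 22}{412} + \left(4070 + 45\right) = \left(-1750\right) \frac{1}{412} + 4115 = - \frac{875}{206} + 4115 = \frac{846815}{206}$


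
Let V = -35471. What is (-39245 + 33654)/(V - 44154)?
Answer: 5591/79625 ≈ 0.070217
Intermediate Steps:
(-39245 + 33654)/(V - 44154) = (-39245 + 33654)/(-35471 - 44154) = -5591/(-79625) = -5591*(-1/79625) = 5591/79625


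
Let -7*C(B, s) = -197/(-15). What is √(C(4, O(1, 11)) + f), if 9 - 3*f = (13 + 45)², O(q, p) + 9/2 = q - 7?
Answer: I*√12350310/105 ≈ 33.47*I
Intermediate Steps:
O(q, p) = -23/2 + q (O(q, p) = -9/2 + (q - 7) = -9/2 + (-7 + q) = -23/2 + q)
f = -3355/3 (f = 3 - (13 + 45)²/3 = 3 - ⅓*58² = 3 - ⅓*3364 = 3 - 3364/3 = -3355/3 ≈ -1118.3)
C(B, s) = -197/105 (C(B, s) = -(-197)/(7*(-15)) = -(-197)*(-1)/(7*15) = -⅐*197/15 = -197/105)
√(C(4, O(1, 11)) + f) = √(-197/105 - 3355/3) = √(-117622/105) = I*√12350310/105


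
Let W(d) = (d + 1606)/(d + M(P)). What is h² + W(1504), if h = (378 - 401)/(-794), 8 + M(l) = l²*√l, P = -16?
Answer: 22928749401/16187389954 - 49760*I/51353 ≈ 1.4165 - 0.96898*I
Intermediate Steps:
M(l) = -8 + l^(5/2) (M(l) = -8 + l²*√l = -8 + l^(5/2))
h = 23/794 (h = -23*(-1/794) = 23/794 ≈ 0.028967)
W(d) = (1606 + d)/(-8 + d + 1024*I) (W(d) = (d + 1606)/(d + (-8 + (-16)^(5/2))) = (1606 + d)/(d + (-8 + 1024*I)) = (1606 + d)/(-8 + d + 1024*I))
h² + W(1504) = (23/794)² + (1606 + 1504)/(-8 + 1504 + 1024*I) = 529/630436 + 3110/(1496 + 1024*I) = 529/630436 + ((1496 - 1024*I)/3286592)*3110 = 529/630436 + 1555*(1496 - 1024*I)/1643296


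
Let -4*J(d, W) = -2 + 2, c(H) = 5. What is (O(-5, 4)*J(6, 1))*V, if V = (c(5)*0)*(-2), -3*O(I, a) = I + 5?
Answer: 0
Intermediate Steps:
O(I, a) = -5/3 - I/3 (O(I, a) = -(I + 5)/3 = -(5 + I)/3 = -5/3 - I/3)
J(d, W) = 0 (J(d, W) = -(-2 + 2)/4 = -1/4*0 = 0)
V = 0 (V = (5*0)*(-2) = 0*(-2) = 0)
(O(-5, 4)*J(6, 1))*V = ((-5/3 - 1/3*(-5))*0)*0 = ((-5/3 + 5/3)*0)*0 = (0*0)*0 = 0*0 = 0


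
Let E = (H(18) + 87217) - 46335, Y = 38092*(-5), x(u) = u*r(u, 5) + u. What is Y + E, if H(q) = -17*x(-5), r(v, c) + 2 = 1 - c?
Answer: -150003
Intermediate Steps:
r(v, c) = -1 - c (r(v, c) = -2 + (1 - c) = -1 - c)
x(u) = -5*u (x(u) = u*(-1 - 1*5) + u = u*(-1 - 5) + u = u*(-6) + u = -6*u + u = -5*u)
H(q) = -425 (H(q) = -(-85)*(-5) = -17*25 = -425)
Y = -190460
E = 40457 (E = (-425 + 87217) - 46335 = 86792 - 46335 = 40457)
Y + E = -190460 + 40457 = -150003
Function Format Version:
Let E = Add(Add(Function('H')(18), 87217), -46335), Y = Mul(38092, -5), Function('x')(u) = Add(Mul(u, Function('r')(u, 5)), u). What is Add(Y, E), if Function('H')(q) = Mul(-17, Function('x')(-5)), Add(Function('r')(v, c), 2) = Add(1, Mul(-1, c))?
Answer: -150003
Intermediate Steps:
Function('r')(v, c) = Add(-1, Mul(-1, c)) (Function('r')(v, c) = Add(-2, Add(1, Mul(-1, c))) = Add(-1, Mul(-1, c)))
Function('x')(u) = Mul(-5, u) (Function('x')(u) = Add(Mul(u, Add(-1, Mul(-1, 5))), u) = Add(Mul(u, Add(-1, -5)), u) = Add(Mul(u, -6), u) = Add(Mul(-6, u), u) = Mul(-5, u))
Function('H')(q) = -425 (Function('H')(q) = Mul(-17, Mul(-5, -5)) = Mul(-17, 25) = -425)
Y = -190460
E = 40457 (E = Add(Add(-425, 87217), -46335) = Add(86792, -46335) = 40457)
Add(Y, E) = Add(-190460, 40457) = -150003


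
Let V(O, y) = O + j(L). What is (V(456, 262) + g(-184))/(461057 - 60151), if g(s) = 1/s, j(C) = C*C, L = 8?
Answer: 95679/73766704 ≈ 0.0012970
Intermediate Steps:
j(C) = C**2
V(O, y) = 64 + O (V(O, y) = O + 8**2 = O + 64 = 64 + O)
(V(456, 262) + g(-184))/(461057 - 60151) = ((64 + 456) + 1/(-184))/(461057 - 60151) = (520 - 1/184)/400906 = (95679/184)*(1/400906) = 95679/73766704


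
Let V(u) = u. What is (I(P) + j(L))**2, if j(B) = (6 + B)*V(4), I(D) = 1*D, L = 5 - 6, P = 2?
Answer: 484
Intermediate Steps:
L = -1
I(D) = D
j(B) = 24 + 4*B (j(B) = (6 + B)*4 = 24 + 4*B)
(I(P) + j(L))**2 = (2 + (24 + 4*(-1)))**2 = (2 + (24 - 4))**2 = (2 + 20)**2 = 22**2 = 484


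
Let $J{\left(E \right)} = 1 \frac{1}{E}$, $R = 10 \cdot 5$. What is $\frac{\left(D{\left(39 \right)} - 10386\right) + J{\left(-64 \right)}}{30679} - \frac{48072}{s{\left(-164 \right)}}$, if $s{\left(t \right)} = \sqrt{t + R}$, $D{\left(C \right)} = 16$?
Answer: $- \frac{663681}{1963456} + \frac{8012 i \sqrt{114}}{19} \approx -0.33802 + 4502.4 i$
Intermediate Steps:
$R = 50$
$J{\left(E \right)} = \frac{1}{E}$
$s{\left(t \right)} = \sqrt{50 + t}$ ($s{\left(t \right)} = \sqrt{t + 50} = \sqrt{50 + t}$)
$\frac{\left(D{\left(39 \right)} - 10386\right) + J{\left(-64 \right)}}{30679} - \frac{48072}{s{\left(-164 \right)}} = \frac{\left(16 - 10386\right) + \frac{1}{-64}}{30679} - \frac{48072}{\sqrt{50 - 164}} = \left(-10370 - \frac{1}{64}\right) \frac{1}{30679} - \frac{48072}{\sqrt{-114}} = \left(- \frac{663681}{64}\right) \frac{1}{30679} - \frac{48072}{i \sqrt{114}} = - \frac{663681}{1963456} - 48072 \left(- \frac{i \sqrt{114}}{114}\right) = - \frac{663681}{1963456} + \frac{8012 i \sqrt{114}}{19}$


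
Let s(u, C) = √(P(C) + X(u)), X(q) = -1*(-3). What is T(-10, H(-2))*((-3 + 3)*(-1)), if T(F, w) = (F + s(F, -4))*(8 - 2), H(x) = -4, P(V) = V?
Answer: 0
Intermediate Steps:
X(q) = 3
s(u, C) = √(3 + C) (s(u, C) = √(C + 3) = √(3 + C))
T(F, w) = 6*I + 6*F (T(F, w) = (F + √(3 - 4))*(8 - 2) = (F + √(-1))*6 = (F + I)*6 = (I + F)*6 = 6*I + 6*F)
T(-10, H(-2))*((-3 + 3)*(-1)) = (6*I + 6*(-10))*((-3 + 3)*(-1)) = (6*I - 60)*(0*(-1)) = (-60 + 6*I)*0 = 0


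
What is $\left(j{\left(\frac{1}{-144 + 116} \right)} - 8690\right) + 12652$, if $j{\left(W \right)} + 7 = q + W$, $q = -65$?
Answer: $\frac{108919}{28} \approx 3890.0$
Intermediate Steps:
$j{\left(W \right)} = -72 + W$ ($j{\left(W \right)} = -7 + \left(-65 + W\right) = -72 + W$)
$\left(j{\left(\frac{1}{-144 + 116} \right)} - 8690\right) + 12652 = \left(\left(-72 + \frac{1}{-144 + 116}\right) - 8690\right) + 12652 = \left(\left(-72 + \frac{1}{-28}\right) - 8690\right) + 12652 = \left(\left(-72 - \frac{1}{28}\right) - 8690\right) + 12652 = \left(- \frac{2017}{28} - 8690\right) + 12652 = - \frac{245337}{28} + 12652 = \frac{108919}{28}$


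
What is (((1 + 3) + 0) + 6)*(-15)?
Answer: -150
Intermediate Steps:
(((1 + 3) + 0) + 6)*(-15) = ((4 + 0) + 6)*(-15) = (4 + 6)*(-15) = 10*(-15) = -150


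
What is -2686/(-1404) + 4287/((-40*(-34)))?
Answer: 2417977/477360 ≈ 5.0653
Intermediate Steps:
-2686/(-1404) + 4287/((-40*(-34))) = -2686*(-1/1404) + 4287/1360 = 1343/702 + 4287*(1/1360) = 1343/702 + 4287/1360 = 2417977/477360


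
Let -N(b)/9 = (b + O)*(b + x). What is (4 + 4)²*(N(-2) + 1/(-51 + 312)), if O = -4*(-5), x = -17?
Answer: 51414976/261 ≈ 1.9699e+5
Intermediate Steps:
O = 20
N(b) = -9*(-17 + b)*(20 + b) (N(b) = -9*(b + 20)*(b - 17) = -9*(20 + b)*(-17 + b) = -9*(-17 + b)*(20 + b))
(4 + 4)²*(N(-2) + 1/(-51 + 312)) = (4 + 4)²*((3060 - 27*(-2) - 9*(-2)²) + 1/(-51 + 312)) = 8²*((3060 + 54 - 9*4) + 1/261) = 64*((3060 + 54 - 36) + 1/261) = 64*(3078 + 1/261) = 64*(803359/261) = 51414976/261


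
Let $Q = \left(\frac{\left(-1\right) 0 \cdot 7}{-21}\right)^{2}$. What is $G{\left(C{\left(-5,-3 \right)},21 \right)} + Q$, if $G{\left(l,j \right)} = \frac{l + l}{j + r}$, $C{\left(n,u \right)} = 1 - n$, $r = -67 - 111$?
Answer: $- \frac{12}{157} \approx -0.076433$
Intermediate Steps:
$r = -178$
$G{\left(l,j \right)} = \frac{2 l}{-178 + j}$ ($G{\left(l,j \right)} = \frac{l + l}{j - 178} = \frac{2 l}{-178 + j}$)
$Q = 0$ ($Q = \left(\left(-1\right) 0 \left(- \frac{1}{21}\right)\right)^{2} = \left(0 \left(- \frac{1}{21}\right)\right)^{2} = 0^{2} = 0$)
$G{\left(C{\left(-5,-3 \right)},21 \right)} + Q = \frac{2 \left(1 - -5\right)}{-178 + 21} + 0 = \frac{2 \left(1 + 5\right)}{-157} + 0 = 2 \cdot 6 \left(- \frac{1}{157}\right) + 0 = - \frac{12}{157} + 0 = - \frac{12}{157}$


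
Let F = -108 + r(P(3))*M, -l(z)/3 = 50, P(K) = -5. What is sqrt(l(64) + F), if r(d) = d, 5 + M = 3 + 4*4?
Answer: 2*I*sqrt(82) ≈ 18.111*I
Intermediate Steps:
M = 14 (M = -5 + (3 + 4*4) = -5 + (3 + 16) = -5 + 19 = 14)
l(z) = -150 (l(z) = -3*50 = -150)
F = -178 (F = -108 - 5*14 = -108 - 70 = -178)
sqrt(l(64) + F) = sqrt(-150 - 178) = sqrt(-328) = 2*I*sqrt(82)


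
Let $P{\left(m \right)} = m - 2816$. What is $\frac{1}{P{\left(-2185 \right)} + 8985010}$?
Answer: $\frac{1}{8980009} \approx 1.1136 \cdot 10^{-7}$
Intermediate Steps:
$P{\left(m \right)} = -2816 + m$
$\frac{1}{P{\left(-2185 \right)} + 8985010} = \frac{1}{\left(-2816 - 2185\right) + 8985010} = \frac{1}{-5001 + 8985010} = \frac{1}{8980009}$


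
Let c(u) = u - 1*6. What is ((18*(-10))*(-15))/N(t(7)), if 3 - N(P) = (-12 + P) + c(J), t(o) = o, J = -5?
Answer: 2700/19 ≈ 142.11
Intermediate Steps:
c(u) = -6 + u (c(u) = u - 6 = -6 + u)
N(P) = 26 - P (N(P) = 3 - ((-12 + P) + (-6 - 5)) = 3 - ((-12 + P) - 11) = 3 - (-23 + P) = 3 + (23 - P) = 26 - P)
((18*(-10))*(-15))/N(t(7)) = ((18*(-10))*(-15))/(26 - 1*7) = (-180*(-15))/(26 - 7) = 2700/19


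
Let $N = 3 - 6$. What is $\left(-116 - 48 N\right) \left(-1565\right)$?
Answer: $-43820$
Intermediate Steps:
$N = -3$ ($N = 3 - 6 = -3$)
$\left(-116 - 48 N\right) \left(-1565\right) = \left(-116 - -144\right) \left(-1565\right) = \left(-116 + 144\right) \left(-1565\right) = 28 \left(-1565\right) = -43820$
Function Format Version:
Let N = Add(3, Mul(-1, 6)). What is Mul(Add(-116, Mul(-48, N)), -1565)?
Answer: -43820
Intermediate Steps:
N = -3 (N = Add(3, -6) = -3)
Mul(Add(-116, Mul(-48, N)), -1565) = Mul(Add(-116, Mul(-48, -3)), -1565) = Mul(Add(-116, 144), -1565) = Mul(28, -1565) = -43820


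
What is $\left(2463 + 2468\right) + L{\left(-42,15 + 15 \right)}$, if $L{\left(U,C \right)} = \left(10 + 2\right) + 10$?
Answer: $4953$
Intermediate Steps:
$L{\left(U,C \right)} = 22$ ($L{\left(U,C \right)} = 12 + 10 = 22$)
$\left(2463 + 2468\right) + L{\left(-42,15 + 15 \right)} = \left(2463 + 2468\right) + 22 = 4931 + 22 = 4953$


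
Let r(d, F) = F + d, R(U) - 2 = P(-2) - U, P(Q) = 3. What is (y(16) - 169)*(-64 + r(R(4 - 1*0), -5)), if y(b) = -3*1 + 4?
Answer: 11424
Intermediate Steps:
R(U) = 5 - U (R(U) = 2 + (3 - U) = 5 - U)
y(b) = 1 (y(b) = -3 + 4 = 1)
(y(16) - 169)*(-64 + r(R(4 - 1*0), -5)) = (1 - 169)*(-64 + (-5 + (5 - (4 - 1*0)))) = -168*(-64 + (-5 + (5 - (4 + 0)))) = -168*(-64 + (-5 + (5 - 1*4))) = -168*(-64 + (-5 + (5 - 4))) = -168*(-64 + (-5 + 1)) = -168*(-64 - 4) = -168*(-68) = 11424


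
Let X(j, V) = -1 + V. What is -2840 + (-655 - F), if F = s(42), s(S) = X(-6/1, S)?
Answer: -3536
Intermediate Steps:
s(S) = -1 + S
F = 41 (F = -1 + 42 = 41)
-2840 + (-655 - F) = -2840 + (-655 - 1*41) = -2840 + (-655 - 41) = -2840 - 696 = -3536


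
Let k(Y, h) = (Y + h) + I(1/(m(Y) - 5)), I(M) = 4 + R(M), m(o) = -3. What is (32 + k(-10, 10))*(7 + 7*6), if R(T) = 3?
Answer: 1911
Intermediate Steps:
I(M) = 7 (I(M) = 4 + 3 = 7)
k(Y, h) = 7 + Y + h (k(Y, h) = (Y + h) + 7 = 7 + Y + h)
(32 + k(-10, 10))*(7 + 7*6) = (32 + (7 - 10 + 10))*(7 + 7*6) = (32 + 7)*(7 + 42) = 39*49 = 1911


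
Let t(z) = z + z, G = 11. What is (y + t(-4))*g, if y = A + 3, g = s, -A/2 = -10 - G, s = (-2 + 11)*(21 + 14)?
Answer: 11655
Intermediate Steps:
s = 315 (s = 9*35 = 315)
t(z) = 2*z
A = 42 (A = -2*(-10 - 1*11) = -2*(-10 - 11) = -2*(-21) = 42)
g = 315
y = 45 (y = 42 + 3 = 45)
(y + t(-4))*g = (45 + 2*(-4))*315 = (45 - 8)*315 = 37*315 = 11655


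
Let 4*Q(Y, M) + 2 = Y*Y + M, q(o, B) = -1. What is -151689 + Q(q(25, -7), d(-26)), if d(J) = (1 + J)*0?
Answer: -606757/4 ≈ -1.5169e+5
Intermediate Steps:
d(J) = 0
Q(Y, M) = -1/2 + M/4 + Y**2/4 (Q(Y, M) = -1/2 + (Y*Y + M)/4 = -1/2 + (Y**2 + M)/4 = -1/2 + (M + Y**2)/4 = -1/2 + (M/4 + Y**2/4) = -1/2 + M/4 + Y**2/4)
-151689 + Q(q(25, -7), d(-26)) = -151689 + (-1/2 + (1/4)*0 + (1/4)*(-1)**2) = -151689 + (-1/2 + 0 + (1/4)*1) = -151689 + (-1/2 + 0 + 1/4) = -151689 - 1/4 = -606757/4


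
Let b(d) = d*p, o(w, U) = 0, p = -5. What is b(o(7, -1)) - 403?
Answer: -403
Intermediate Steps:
b(d) = -5*d (b(d) = d*(-5) = -5*d)
b(o(7, -1)) - 403 = -5*0 - 403 = 0 - 403 = -403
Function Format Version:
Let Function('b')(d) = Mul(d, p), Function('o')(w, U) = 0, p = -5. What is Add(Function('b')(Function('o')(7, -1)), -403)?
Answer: -403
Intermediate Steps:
Function('b')(d) = Mul(-5, d) (Function('b')(d) = Mul(d, -5) = Mul(-5, d))
Add(Function('b')(Function('o')(7, -1)), -403) = Add(Mul(-5, 0), -403) = Add(0, -403) = -403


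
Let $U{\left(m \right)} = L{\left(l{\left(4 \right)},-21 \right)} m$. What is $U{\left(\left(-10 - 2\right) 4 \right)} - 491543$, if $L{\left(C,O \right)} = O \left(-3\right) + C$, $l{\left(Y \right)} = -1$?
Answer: $-494519$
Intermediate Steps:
$L{\left(C,O \right)} = C - 3 O$ ($L{\left(C,O \right)} = - 3 O + C = C - 3 O$)
$U{\left(m \right)} = 62 m$ ($U{\left(m \right)} = \left(-1 - -63\right) m = \left(-1 + 63\right) m = 62 m$)
$U{\left(\left(-10 - 2\right) 4 \right)} - 491543 = 62 \left(-10 - 2\right) 4 - 491543 = 62 \left(\left(-12\right) 4\right) - 491543 = 62 \left(-48\right) - 491543 = -2976 - 491543 = -494519$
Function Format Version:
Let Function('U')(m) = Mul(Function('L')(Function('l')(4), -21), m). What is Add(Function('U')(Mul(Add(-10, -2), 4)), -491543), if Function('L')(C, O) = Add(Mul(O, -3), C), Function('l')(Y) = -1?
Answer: -494519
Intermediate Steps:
Function('L')(C, O) = Add(C, Mul(-3, O)) (Function('L')(C, O) = Add(Mul(-3, O), C) = Add(C, Mul(-3, O)))
Function('U')(m) = Mul(62, m) (Function('U')(m) = Mul(Add(-1, Mul(-3, -21)), m) = Mul(Add(-1, 63), m) = Mul(62, m))
Add(Function('U')(Mul(Add(-10, -2), 4)), -491543) = Add(Mul(62, Mul(Add(-10, -2), 4)), -491543) = Add(Mul(62, Mul(-12, 4)), -491543) = Add(Mul(62, -48), -491543) = Add(-2976, -491543) = -494519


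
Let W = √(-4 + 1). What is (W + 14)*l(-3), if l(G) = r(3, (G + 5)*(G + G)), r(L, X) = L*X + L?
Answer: -462 - 33*I*√3 ≈ -462.0 - 57.158*I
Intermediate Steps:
r(L, X) = L + L*X
l(G) = 3 + 6*G*(5 + G) (l(G) = 3*(1 + (G + 5)*(G + G)) = 3*(1 + (5 + G)*(2*G)) = 3*(1 + 2*G*(5 + G)) = 3 + 6*G*(5 + G))
W = I*√3 (W = √(-3) = I*√3 ≈ 1.732*I)
(W + 14)*l(-3) = (I*√3 + 14)*(3 + 6*(-3)*(5 - 3)) = (14 + I*√3)*(3 + 6*(-3)*2) = (14 + I*√3)*(3 - 36) = (14 + I*√3)*(-33) = -462 - 33*I*√3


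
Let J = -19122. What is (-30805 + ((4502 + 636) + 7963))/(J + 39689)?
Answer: -17704/20567 ≈ -0.86080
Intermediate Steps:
(-30805 + ((4502 + 636) + 7963))/(J + 39689) = (-30805 + ((4502 + 636) + 7963))/(-19122 + 39689) = (-30805 + (5138 + 7963))/20567 = (-30805 + 13101)*(1/20567) = -17704*1/20567 = -17704/20567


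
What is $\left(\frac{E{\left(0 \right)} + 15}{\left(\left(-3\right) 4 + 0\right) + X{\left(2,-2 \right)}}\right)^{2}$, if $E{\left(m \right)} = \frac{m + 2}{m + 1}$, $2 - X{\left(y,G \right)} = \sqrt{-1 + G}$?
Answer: $\frac{289}{\left(10 + i \sqrt{3}\right)^{2}} \approx 2.6424 - 0.94366 i$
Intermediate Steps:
$X{\left(y,G \right)} = 2 - \sqrt{-1 + G}$
$E{\left(m \right)} = \frac{2 + m}{1 + m}$
$\left(\frac{E{\left(0 \right)} + 15}{\left(\left(-3\right) 4 + 0\right) + X{\left(2,-2 \right)}}\right)^{2} = \left(\frac{\frac{2 + 0}{1 + 0} + 15}{\left(\left(-3\right) 4 + 0\right) + \left(2 - \sqrt{-1 - 2}\right)}\right)^{2} = \left(\frac{1^{-1} \cdot 2 + 15}{\left(-12 + 0\right) + \left(2 - \sqrt{-3}\right)}\right)^{2} = \left(\frac{1 \cdot 2 + 15}{-12 + \left(2 - i \sqrt{3}\right)}\right)^{2} = \left(\frac{2 + 15}{-12 + \left(2 - i \sqrt{3}\right)}\right)^{2} = \left(\frac{17}{-10 - i \sqrt{3}}\right)^{2} = \frac{289}{\left(-10 - i \sqrt{3}\right)^{2}}$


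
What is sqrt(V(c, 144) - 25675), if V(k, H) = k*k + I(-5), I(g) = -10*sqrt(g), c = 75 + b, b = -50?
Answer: sqrt(-25050 - 10*I*sqrt(5)) ≈ 0.0706 - 158.27*I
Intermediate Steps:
c = 25 (c = 75 - 50 = 25)
V(k, H) = k**2 - 10*I*sqrt(5) (V(k, H) = k*k - 10*I*sqrt(5) = k**2 - 10*I*sqrt(5))
sqrt(V(c, 144) - 25675) = sqrt((25**2 - 10*I*sqrt(5)) - 25675) = sqrt((625 - 10*I*sqrt(5)) - 25675) = sqrt(-25050 - 10*I*sqrt(5))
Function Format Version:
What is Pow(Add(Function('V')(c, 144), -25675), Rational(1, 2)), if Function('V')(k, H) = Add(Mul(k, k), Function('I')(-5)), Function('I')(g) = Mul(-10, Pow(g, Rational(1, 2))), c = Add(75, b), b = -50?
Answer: Pow(Add(-25050, Mul(-10, I, Pow(5, Rational(1, 2)))), Rational(1, 2)) ≈ Add(0.0706, Mul(-158.27, I))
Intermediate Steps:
c = 25 (c = Add(75, -50) = 25)
Function('V')(k, H) = Add(Pow(k, 2), Mul(-10, I, Pow(5, Rational(1, 2)))) (Function('V')(k, H) = Add(Mul(k, k), Mul(-10, Pow(-5, Rational(1, 2)))) = Add(Pow(k, 2), Mul(-10, Mul(I, Pow(5, Rational(1, 2))))) = Add(Pow(k, 2), Mul(-10, I, Pow(5, Rational(1, 2)))))
Pow(Add(Function('V')(c, 144), -25675), Rational(1, 2)) = Pow(Add(Add(Pow(25, 2), Mul(-10, I, Pow(5, Rational(1, 2)))), -25675), Rational(1, 2)) = Pow(Add(Add(625, Mul(-10, I, Pow(5, Rational(1, 2)))), -25675), Rational(1, 2)) = Pow(Add(-25050, Mul(-10, I, Pow(5, Rational(1, 2)))), Rational(1, 2))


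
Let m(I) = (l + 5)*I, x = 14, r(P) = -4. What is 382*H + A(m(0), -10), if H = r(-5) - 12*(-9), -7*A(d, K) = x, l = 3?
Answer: 39726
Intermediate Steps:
m(I) = 8*I (m(I) = (3 + 5)*I = 8*I)
A(d, K) = -2 (A(d, K) = -⅐*14 = -2)
H = 104 (H = -4 - 12*(-9) = -4 + 108 = 104)
382*H + A(m(0), -10) = 382*104 - 2 = 39728 - 2 = 39726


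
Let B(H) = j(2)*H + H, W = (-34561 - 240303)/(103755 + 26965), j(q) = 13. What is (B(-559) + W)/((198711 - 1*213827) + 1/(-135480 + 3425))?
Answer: 563043775063/1087232761518 ≈ 0.51787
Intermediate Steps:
W = -17179/8170 (W = -274864/130720 = -274864*1/130720 = -17179/8170 ≈ -2.1027)
B(H) = 14*H (B(H) = 13*H + H = 14*H)
(B(-559) + W)/((198711 - 1*213827) + 1/(-135480 + 3425)) = (14*(-559) - 17179/8170)/((198711 - 1*213827) + 1/(-135480 + 3425)) = (-7826 - 17179/8170)/((198711 - 213827) + 1/(-132055)) = -63955599/(8170*(-15116 - 1/132055)) = -63955599/(8170*(-1996143381/132055)) = -63955599/8170*(-132055/1996143381) = 563043775063/1087232761518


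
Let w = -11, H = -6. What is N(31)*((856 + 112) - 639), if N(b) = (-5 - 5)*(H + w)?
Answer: 55930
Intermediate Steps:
N(b) = 170 (N(b) = (-5 - 5)*(-6 - 11) = -10*(-17) = 170)
N(31)*((856 + 112) - 639) = 170*((856 + 112) - 639) = 170*(968 - 639) = 170*329 = 55930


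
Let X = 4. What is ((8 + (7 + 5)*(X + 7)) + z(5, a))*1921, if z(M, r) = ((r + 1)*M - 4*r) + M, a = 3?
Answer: 293913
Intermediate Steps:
z(M, r) = M - 4*r + M*(1 + r) (z(M, r) = ((1 + r)*M - 4*r) + M = (M*(1 + r) - 4*r) + M = (-4*r + M*(1 + r)) + M = M - 4*r + M*(1 + r))
((8 + (7 + 5)*(X + 7)) + z(5, a))*1921 = ((8 + (7 + 5)*(4 + 7)) + (-4*3 + 2*5 + 5*3))*1921 = ((8 + 12*11) + (-12 + 10 + 15))*1921 = ((8 + 132) + 13)*1921 = (140 + 13)*1921 = 153*1921 = 293913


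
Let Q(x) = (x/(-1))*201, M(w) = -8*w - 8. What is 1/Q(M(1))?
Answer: 1/3216 ≈ 0.00031095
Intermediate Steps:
M(w) = -8 - 8*w
Q(x) = -201*x (Q(x) = (x*(-1))*201 = -x*201 = -201*x)
1/Q(M(1)) = 1/(-201*(-8 - 8*1)) = 1/(-201*(-8 - 8)) = 1/(-201*(-16)) = 1/3216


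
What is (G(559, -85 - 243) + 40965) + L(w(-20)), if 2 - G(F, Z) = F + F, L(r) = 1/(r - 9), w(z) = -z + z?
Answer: 358640/9 ≈ 39849.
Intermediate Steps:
w(z) = 0
L(r) = 1/(-9 + r)
G(F, Z) = 2 - 2*F (G(F, Z) = 2 - (F + F) = 2 - 2*F)
(G(559, -85 - 243) + 40965) + L(w(-20)) = ((2 - 2*559) + 40965) + 1/(-9 + 0) = ((2 - 1118) + 40965) + 1/(-9) = (-1116 + 40965) - ⅑ = 39849 - ⅑ = 358640/9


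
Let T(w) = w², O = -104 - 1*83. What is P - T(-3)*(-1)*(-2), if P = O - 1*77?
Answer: -282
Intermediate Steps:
O = -187 (O = -104 - 83 = -187)
P = -264 (P = -187 - 1*77 = -187 - 77 = -264)
P - T(-3)*(-1)*(-2) = -264 - (-3)²*(-1)*(-2) = -264 - 9*(-1)*(-2) = -264 - (-9)*(-2) = -264 - 1*18 = -264 - 18 = -282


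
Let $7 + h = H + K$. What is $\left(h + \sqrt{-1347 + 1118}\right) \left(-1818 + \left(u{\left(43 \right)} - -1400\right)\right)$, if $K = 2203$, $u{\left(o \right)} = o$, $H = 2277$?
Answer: $-1677375 - 375 i \sqrt{229} \approx -1.6774 \cdot 10^{6} - 5674.8 i$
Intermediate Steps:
$h = 4473$ ($h = -7 + \left(2277 + 2203\right) = -7 + 4480 = 4473$)
$\left(h + \sqrt{-1347 + 1118}\right) \left(-1818 + \left(u{\left(43 \right)} - -1400\right)\right) = \left(4473 + \sqrt{-1347 + 1118}\right) \left(-1818 + \left(43 - -1400\right)\right) = \left(4473 + \sqrt{-229}\right) \left(-1818 + \left(43 + 1400\right)\right) = \left(4473 + i \sqrt{229}\right) \left(-1818 + 1443\right) = \left(4473 + i \sqrt{229}\right) \left(-375\right) = -1677375 - 375 i \sqrt{229}$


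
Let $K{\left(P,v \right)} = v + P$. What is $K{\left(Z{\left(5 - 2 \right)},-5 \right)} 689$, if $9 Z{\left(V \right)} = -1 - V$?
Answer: $- \frac{33761}{9} \approx -3751.2$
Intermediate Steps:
$Z{\left(V \right)} = - \frac{1}{9} - \frac{V}{9}$ ($Z{\left(V \right)} = \frac{-1 - V}{9} = - \frac{1}{9} - \frac{V}{9}$)
$K{\left(P,v \right)} = P + v$
$K{\left(Z{\left(5 - 2 \right)},-5 \right)} 689 = \left(\left(- \frac{1}{9} - \frac{5 - 2}{9}\right) - 5\right) 689 = \left(\left(- \frac{1}{9} - \frac{1}{3}\right) - 5\right) 689 = \left(- \frac{4}{9} - 5\right) 689 = \left(- \frac{49}{9}\right) 689 = - \frac{33761}{9}$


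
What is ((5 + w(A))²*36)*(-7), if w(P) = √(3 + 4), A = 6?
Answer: -8064 - 2520*√7 ≈ -14731.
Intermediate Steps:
w(P) = √7
((5 + w(A))²*36)*(-7) = ((5 + √7)²*36)*(-7) = (36*(5 + √7)²)*(-7) = -252*(5 + √7)²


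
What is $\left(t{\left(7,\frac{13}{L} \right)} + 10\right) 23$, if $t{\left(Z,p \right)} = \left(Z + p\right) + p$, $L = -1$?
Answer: $-207$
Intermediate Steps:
$t{\left(Z,p \right)} = Z + 2 p$
$\left(t{\left(7,\frac{13}{L} \right)} + 10\right) 23 = \left(\left(7 + 2 \frac{13}{-1}\right) + 10\right) 23 = \left(\left(7 + 2 \cdot 13 \left(-1\right)\right) + 10\right) 23 = \left(\left(7 + 2 \left(-13\right)\right) + 10\right) 23 = \left(\left(7 - 26\right) + 10\right) 23 = \left(-19 + 10\right) 23 = \left(-9\right) 23 = -207$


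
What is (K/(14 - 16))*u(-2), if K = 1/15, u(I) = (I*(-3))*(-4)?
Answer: ⅘ ≈ 0.80000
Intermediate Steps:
u(I) = 12*I (u(I) = -3*I*(-4) = 12*I)
K = 1/15 ≈ 0.066667
(K/(14 - 16))*u(-2) = (1/(15*(14 - 16)))*(12*(-2)) = ((1/15)/(-2))*(-24) = ((1/15)*(-½))*(-24) = -1/30*(-24) = ⅘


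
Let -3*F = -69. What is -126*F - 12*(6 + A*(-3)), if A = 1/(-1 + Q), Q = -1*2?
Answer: -2982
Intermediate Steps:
Q = -2
F = 23 (F = -⅓*(-69) = 23)
A = -⅓ (A = 1/(-1 - 2) = 1/(-3) = -⅓ ≈ -0.33333)
-126*F - 12*(6 + A*(-3)) = -126*23 - 12*(6 - ⅓*(-3)) = -2898 - 12*(6 + 1) = -2898 - 12*7 = -2898 - 84 = -2982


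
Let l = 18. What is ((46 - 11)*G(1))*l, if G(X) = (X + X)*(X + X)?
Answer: 2520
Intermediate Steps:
G(X) = 4*X**2 (G(X) = (2*X)*(2*X) = 4*X**2)
((46 - 11)*G(1))*l = ((46 - 11)*(4*1**2))*18 = (35*(4*1))*18 = (35*4)*18 = 140*18 = 2520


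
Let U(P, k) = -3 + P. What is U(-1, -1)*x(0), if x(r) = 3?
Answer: -12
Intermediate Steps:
U(-1, -1)*x(0) = (-3 - 1)*3 = -4*3 = -12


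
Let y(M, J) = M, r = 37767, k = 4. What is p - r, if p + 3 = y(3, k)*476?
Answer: -36342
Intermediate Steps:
p = 1425 (p = -3 + 3*476 = -3 + 1428 = 1425)
p - r = 1425 - 1*37767 = 1425 - 37767 = -36342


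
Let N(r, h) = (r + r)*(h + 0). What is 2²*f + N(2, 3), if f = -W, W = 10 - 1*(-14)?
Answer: -84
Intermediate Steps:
N(r, h) = 2*h*r (N(r, h) = (2*r)*h = 2*h*r)
W = 24 (W = 10 + 14 = 24)
f = -24 (f = -1*24 = -24)
2²*f + N(2, 3) = 2²*(-24) + 2*3*2 = 4*(-24) + 12 = -96 + 12 = -84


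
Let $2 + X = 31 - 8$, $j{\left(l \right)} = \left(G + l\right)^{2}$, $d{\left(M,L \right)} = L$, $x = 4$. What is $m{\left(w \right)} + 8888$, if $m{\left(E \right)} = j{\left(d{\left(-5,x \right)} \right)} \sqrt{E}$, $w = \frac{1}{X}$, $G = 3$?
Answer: $8888 + \frac{7 \sqrt{21}}{3} \approx 8898.7$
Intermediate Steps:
$j{\left(l \right)} = \left(3 + l\right)^{2}$
$X = 21$ ($X = -2 + \left(31 - 8\right) = -2 + 23 = 21$)
$w = \frac{1}{21} \approx 0.047619$
$m{\left(E \right)} = 49 \sqrt{E}$ ($m{\left(E \right)} = \left(3 + 4\right)^{2} \sqrt{E} = 7^{2} \sqrt{E} = 49 \sqrt{E}$)
$m{\left(w \right)} + 8888 = \frac{49}{\sqrt{21}} + 8888 = 49 \frac{\sqrt{21}}{21} + 8888 = \frac{7 \sqrt{21}}{3} + 8888 = 8888 + \frac{7 \sqrt{21}}{3}$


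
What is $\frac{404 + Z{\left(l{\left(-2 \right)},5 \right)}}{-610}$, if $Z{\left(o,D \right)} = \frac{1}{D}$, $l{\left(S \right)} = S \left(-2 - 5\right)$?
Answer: $- \frac{2021}{3050} \approx -0.66262$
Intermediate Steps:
$l{\left(S \right)} = - 7 S$ ($l{\left(S \right)} = S \left(-7\right) = - 7 S$)
$\frac{404 + Z{\left(l{\left(-2 \right)},5 \right)}}{-610} = \frac{404 + \frac{1}{5}}{-610} = \left(404 + \frac{1}{5}\right) \left(- \frac{1}{610}\right) = \frac{2021}{5} \left(- \frac{1}{610}\right) = - \frac{2021}{3050}$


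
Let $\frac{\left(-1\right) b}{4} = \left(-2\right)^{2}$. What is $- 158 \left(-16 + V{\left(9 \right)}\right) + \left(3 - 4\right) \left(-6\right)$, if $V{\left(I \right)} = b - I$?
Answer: $6484$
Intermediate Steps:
$b = -16$ ($b = - 4 \left(-2\right)^{2} = \left(-4\right) 4 = -16$)
$V{\left(I \right)} = -16 - I$
$- 158 \left(-16 + V{\left(9 \right)}\right) + \left(3 - 4\right) \left(-6\right) = - 158 \left(-16 - 25\right) + \left(3 - 4\right) \left(-6\right) = - 158 \left(-16 - 25\right) - -6 = - 158 \left(-16 - 25\right) + 6 = \left(-158\right) \left(-41\right) + 6 = 6478 + 6 = 6484$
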